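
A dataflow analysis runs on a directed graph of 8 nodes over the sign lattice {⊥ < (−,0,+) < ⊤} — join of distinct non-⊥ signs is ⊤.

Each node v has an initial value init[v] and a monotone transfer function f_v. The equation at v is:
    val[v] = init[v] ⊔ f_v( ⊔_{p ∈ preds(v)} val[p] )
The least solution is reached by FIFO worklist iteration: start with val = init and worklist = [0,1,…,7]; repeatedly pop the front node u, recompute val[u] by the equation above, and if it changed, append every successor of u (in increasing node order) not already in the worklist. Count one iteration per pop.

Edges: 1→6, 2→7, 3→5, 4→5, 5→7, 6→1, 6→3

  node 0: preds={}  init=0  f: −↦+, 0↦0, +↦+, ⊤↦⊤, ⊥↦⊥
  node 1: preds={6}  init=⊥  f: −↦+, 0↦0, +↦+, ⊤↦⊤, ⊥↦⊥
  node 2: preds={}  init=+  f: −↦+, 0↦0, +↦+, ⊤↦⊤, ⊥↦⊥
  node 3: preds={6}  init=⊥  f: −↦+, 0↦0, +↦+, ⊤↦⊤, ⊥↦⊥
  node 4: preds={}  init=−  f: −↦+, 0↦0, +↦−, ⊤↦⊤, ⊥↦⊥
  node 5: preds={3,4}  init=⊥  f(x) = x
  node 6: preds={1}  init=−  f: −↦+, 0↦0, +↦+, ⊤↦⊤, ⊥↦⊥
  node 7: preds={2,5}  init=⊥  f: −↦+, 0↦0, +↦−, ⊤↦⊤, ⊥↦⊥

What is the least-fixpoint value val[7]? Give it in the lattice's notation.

⊤

Iteration log — 12 steps:
  step 1. node 0  ⊔preds=⊥  new=0  stable
  step 2. node 1  ⊔preds=−  new=+  old=⊥  +wl: 
  step 3. node 2  ⊔preds=⊥  new=+  stable
  step 4. node 3  ⊔preds=−  new=+  old=⊥  +wl: 
  step 5. node 4  ⊔preds=⊥  new=−  stable
  step 6. node 5  ⊔preds=⊤  new=⊤  old=⊥  +wl: 
  step 7. node 6  ⊔preds=+  new=⊤  old=−  +wl: 1,3
  step 8. node 7  ⊔preds=⊤  new=⊤  old=⊥  +wl: 
  step 9. node 1  ⊔preds=⊤  new=⊤  old=+  +wl: 6
  step 10. node 3  ⊔preds=⊤  new=⊤  old=+  +wl: 5
  step 11. node 6  ⊔preds=⊤  new=⊤  stable
  step 12. node 5  ⊔preds=⊤  new=⊤  stable

Least fixpoint reached:
  node 0: 0
  node 1: ⊤
  node 2: +
  node 3: ⊤
  node 4: −
  node 5: ⊤
  node 6: ⊤
  node 7: ⊤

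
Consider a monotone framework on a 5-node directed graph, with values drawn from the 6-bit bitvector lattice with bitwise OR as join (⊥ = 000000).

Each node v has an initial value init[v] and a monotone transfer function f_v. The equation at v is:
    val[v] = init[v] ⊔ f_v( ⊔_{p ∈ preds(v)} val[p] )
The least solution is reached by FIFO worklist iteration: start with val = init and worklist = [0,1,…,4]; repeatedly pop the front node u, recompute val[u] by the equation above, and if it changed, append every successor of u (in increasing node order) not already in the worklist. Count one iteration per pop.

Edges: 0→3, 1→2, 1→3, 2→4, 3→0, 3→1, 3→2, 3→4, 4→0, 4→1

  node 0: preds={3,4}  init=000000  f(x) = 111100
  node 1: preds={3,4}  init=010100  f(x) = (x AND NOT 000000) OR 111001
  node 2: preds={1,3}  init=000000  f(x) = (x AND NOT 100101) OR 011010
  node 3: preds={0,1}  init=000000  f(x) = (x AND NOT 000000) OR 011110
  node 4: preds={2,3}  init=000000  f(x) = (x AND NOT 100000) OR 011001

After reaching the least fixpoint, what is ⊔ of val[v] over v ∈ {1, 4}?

Iteration log — 9 steps:
  step 1. node 0  ⊔preds=000000  new=111100  old=000000  +wl: 
  step 2. node 1  ⊔preds=000000  new=111101  old=010100  +wl: 
  step 3. node 2  ⊔preds=111101  new=011010  old=000000  +wl: 
  step 4. node 3  ⊔preds=111101  new=111111  old=000000  +wl: 0,1,2
  step 5. node 4  ⊔preds=111111  new=011111  old=000000  +wl: 
  step 6. node 0  ⊔preds=111111  new=111100  stable
  step 7. node 1  ⊔preds=111111  new=111111  old=111101  +wl: 3
  step 8. node 2  ⊔preds=111111  new=011010  stable
  step 9. node 3  ⊔preds=111111  new=111111  stable

Least fixpoint reached:
  node 0: 111100
  node 1: 111111
  node 2: 011010
  node 3: 111111
  node 4: 011111

111111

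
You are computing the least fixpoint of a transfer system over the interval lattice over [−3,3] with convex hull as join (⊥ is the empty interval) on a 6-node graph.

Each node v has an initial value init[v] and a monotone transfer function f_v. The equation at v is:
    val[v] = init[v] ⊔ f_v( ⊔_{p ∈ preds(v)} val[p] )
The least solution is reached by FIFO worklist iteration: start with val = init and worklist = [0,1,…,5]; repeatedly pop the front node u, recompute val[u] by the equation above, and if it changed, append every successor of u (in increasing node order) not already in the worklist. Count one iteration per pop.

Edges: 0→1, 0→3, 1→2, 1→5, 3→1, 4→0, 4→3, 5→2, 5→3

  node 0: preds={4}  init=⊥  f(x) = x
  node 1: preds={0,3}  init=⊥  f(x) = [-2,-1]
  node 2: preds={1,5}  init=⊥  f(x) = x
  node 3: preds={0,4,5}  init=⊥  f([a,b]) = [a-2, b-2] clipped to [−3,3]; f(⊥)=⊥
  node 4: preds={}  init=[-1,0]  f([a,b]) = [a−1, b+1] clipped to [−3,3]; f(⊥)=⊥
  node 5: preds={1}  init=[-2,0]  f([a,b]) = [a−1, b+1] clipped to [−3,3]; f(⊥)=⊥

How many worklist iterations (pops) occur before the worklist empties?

Iteration log — 9 steps:
  step 1. node 0  ⊔preds=[-1,0]  new=[-1,0]  old=⊥  +wl: 
  step 2. node 1  ⊔preds=[-1,0]  new=[-2,-1]  old=⊥  +wl: 
  step 3. node 2  ⊔preds=[-2,0]  new=[-2,0]  old=⊥  +wl: 
  step 4. node 3  ⊔preds=[-2,0]  new=[-3,-2]  old=⊥  +wl: 1
  step 5. node 4  ⊔preds=⊥  new=[-1,0]  stable
  step 6. node 5  ⊔preds=[-2,-1]  new=[-3,0]  old=[-2,0]  +wl: 2,3
  step 7. node 1  ⊔preds=[-3,0]  new=[-2,-1]  stable
  step 8. node 2  ⊔preds=[-3,0]  new=[-3,0]  old=[-2,0]  +wl: 
  step 9. node 3  ⊔preds=[-3,0]  new=[-3,-2]  stable

Least fixpoint reached:
  node 0: [-1,0]
  node 1: [-2,-1]
  node 2: [-3,0]
  node 3: [-3,-2]
  node 4: [-1,0]
  node 5: [-3,0]

9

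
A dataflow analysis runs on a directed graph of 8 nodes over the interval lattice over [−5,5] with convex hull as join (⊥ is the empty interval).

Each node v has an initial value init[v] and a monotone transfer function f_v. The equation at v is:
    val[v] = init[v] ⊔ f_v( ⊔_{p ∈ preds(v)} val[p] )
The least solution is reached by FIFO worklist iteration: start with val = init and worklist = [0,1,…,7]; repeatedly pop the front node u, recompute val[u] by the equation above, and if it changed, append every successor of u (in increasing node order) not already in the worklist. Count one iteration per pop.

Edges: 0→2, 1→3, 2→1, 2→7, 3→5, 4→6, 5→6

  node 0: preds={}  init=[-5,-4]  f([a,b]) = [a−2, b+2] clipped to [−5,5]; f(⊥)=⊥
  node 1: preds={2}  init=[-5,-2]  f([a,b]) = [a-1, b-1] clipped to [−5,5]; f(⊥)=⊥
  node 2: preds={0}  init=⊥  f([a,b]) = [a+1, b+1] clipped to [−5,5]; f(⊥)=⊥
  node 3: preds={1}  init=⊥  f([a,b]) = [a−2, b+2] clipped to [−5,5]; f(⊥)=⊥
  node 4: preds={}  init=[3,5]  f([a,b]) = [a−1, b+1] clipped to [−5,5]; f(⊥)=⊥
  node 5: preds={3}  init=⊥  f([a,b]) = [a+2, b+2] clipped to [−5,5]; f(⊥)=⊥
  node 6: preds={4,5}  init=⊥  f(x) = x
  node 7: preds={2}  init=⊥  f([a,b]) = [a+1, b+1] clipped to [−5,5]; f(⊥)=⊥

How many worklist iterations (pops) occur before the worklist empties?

Trace (9 dequeues):
  [1] u=0 | in ⊥ | out [-5,-4] | ==
  [2] u=1 | in ⊥ | out [-5,-2] | ==
  [3] u=2 | in [-5,-4] | out [-4,-3] | prev ⊥ | push {1}
  [4] u=3 | in [-5,-2] | out [-5,0] | prev ⊥ | push {}
  [5] u=4 | in ⊥ | out [3,5] | ==
  [6] u=5 | in [-5,0] | out [-3,2] | prev ⊥ | push {}
  [7] u=6 | in [-3,5] | out [-3,5] | prev ⊥ | push {}
  [8] u=7 | in [-4,-3] | out [-3,-2] | prev ⊥ | push {}
  [9] u=1 | in [-4,-3] | out [-5,-2] | ==

Converged values:
  [0] [-5,-4]
  [1] [-5,-2]
  [2] [-4,-3]
  [3] [-5,0]
  [4] [3,5]
  [5] [-3,2]
  [6] [-3,5]
  [7] [-3,-2]

9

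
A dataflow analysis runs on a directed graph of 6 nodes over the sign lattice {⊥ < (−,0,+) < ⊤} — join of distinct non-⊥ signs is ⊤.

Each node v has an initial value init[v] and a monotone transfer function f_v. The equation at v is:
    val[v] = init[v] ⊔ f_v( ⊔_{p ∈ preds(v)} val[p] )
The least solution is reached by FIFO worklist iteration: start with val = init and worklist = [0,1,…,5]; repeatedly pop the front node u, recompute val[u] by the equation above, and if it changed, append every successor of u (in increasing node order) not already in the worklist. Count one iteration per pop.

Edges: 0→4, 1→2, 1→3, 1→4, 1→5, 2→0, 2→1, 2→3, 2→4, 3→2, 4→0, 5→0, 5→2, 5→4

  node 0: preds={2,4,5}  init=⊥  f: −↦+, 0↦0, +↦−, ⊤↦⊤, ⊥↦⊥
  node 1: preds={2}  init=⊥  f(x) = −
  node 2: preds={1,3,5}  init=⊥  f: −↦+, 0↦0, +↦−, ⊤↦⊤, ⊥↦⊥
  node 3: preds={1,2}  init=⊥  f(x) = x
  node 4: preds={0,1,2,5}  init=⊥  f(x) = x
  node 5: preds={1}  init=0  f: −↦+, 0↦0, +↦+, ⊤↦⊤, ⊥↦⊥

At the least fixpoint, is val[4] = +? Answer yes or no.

no

Trace (10 dequeues):
  [1] u=0 | in 0 | out 0 | prev ⊥ | push {}
  [2] u=1 | in ⊥ | out − | prev ⊥ | push {}
  [3] u=2 | in ⊤ | out ⊤ | prev ⊥ | push {0,1}
  [4] u=3 | in ⊤ | out ⊤ | prev ⊥ | push {2}
  [5] u=4 | in ⊤ | out ⊤ | prev ⊥ | push {}
  [6] u=5 | in − | out ⊤ | prev 0 | push {4}
  [7] u=0 | in ⊤ | out ⊤ | prev 0 | push {}
  [8] u=1 | in ⊤ | out − | ==
  [9] u=2 | in ⊤ | out ⊤ | ==
  [10] u=4 | in ⊤ | out ⊤ | ==

Converged values:
  [0] ⊤
  [1] −
  [2] ⊤
  [3] ⊤
  [4] ⊤
  [5] ⊤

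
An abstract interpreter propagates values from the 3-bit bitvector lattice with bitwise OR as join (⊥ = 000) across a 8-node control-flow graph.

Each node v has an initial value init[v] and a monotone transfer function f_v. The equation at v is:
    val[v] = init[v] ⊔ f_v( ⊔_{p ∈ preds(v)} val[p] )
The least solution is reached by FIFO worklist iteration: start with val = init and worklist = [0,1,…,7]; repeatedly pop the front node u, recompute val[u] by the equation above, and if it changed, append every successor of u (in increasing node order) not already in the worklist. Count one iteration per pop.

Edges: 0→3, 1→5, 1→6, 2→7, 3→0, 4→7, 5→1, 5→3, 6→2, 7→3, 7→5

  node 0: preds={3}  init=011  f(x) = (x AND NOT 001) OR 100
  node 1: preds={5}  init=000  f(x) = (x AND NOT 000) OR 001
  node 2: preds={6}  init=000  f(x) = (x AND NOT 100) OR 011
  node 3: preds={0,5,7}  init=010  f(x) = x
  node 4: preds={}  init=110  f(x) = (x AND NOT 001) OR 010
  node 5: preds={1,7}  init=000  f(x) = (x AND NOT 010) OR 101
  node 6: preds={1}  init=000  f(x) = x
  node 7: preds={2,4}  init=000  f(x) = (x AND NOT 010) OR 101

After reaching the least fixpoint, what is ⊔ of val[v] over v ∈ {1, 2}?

Worklist (15 pops):
  #1 pop 0: in=010 → 111 (was 011); enqueue []
  #2 pop 1: in=000 → 001 (was 000); enqueue []
  #3 pop 2: in=000 → 011 (was 000); enqueue []
  #4 pop 3: in=111 → 111 (was 010); enqueue [0]
  #5 pop 4: in=000 → 110 (no change)
  #6 pop 5: in=001 → 101 (was 000); enqueue [1,3]
  #7 pop 6: in=001 → 001 (was 000); enqueue [2]
  #8 pop 7: in=111 → 101 (was 000); enqueue [5]
  #9 pop 0: in=111 → 111 (no change)
  #10 pop 1: in=101 → 101 (was 001); enqueue [6]
  #11 pop 3: in=111 → 111 (no change)
  #12 pop 2: in=001 → 011 (no change)
  #13 pop 5: in=101 → 101 (no change)
  #14 pop 6: in=101 → 101 (was 001); enqueue [2]
  #15 pop 2: in=101 → 011 (no change)

Fixpoint:
  val[0] = 111
  val[1] = 101
  val[2] = 011
  val[3] = 111
  val[4] = 110
  val[5] = 101
  val[6] = 101
  val[7] = 101

111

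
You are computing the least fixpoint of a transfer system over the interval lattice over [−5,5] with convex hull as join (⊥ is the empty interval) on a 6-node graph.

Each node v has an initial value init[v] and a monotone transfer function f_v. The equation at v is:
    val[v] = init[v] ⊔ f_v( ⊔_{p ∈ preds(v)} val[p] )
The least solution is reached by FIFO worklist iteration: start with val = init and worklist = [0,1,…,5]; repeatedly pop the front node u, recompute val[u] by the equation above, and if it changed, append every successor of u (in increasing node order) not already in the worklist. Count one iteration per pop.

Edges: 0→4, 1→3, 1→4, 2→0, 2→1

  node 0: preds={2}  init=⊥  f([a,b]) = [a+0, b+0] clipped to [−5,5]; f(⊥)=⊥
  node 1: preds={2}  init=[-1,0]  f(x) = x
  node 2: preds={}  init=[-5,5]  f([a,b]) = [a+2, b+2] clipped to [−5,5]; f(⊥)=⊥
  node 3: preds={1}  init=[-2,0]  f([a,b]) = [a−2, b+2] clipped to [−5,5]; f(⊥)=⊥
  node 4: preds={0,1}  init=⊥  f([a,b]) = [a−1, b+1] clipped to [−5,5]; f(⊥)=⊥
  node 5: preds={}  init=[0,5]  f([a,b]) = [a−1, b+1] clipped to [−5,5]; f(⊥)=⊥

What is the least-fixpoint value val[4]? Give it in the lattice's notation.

Trace (6 dequeues):
  [1] u=0 | in [-5,5] | out [-5,5] | prev ⊥ | push {}
  [2] u=1 | in [-5,5] | out [-5,5] | prev [-1,0] | push {}
  [3] u=2 | in ⊥ | out [-5,5] | ==
  [4] u=3 | in [-5,5] | out [-5,5] | prev [-2,0] | push {}
  [5] u=4 | in [-5,5] | out [-5,5] | prev ⊥ | push {}
  [6] u=5 | in ⊥ | out [0,5] | ==

Converged values:
  [0] [-5,5]
  [1] [-5,5]
  [2] [-5,5]
  [3] [-5,5]
  [4] [-5,5]
  [5] [0,5]

[-5,5]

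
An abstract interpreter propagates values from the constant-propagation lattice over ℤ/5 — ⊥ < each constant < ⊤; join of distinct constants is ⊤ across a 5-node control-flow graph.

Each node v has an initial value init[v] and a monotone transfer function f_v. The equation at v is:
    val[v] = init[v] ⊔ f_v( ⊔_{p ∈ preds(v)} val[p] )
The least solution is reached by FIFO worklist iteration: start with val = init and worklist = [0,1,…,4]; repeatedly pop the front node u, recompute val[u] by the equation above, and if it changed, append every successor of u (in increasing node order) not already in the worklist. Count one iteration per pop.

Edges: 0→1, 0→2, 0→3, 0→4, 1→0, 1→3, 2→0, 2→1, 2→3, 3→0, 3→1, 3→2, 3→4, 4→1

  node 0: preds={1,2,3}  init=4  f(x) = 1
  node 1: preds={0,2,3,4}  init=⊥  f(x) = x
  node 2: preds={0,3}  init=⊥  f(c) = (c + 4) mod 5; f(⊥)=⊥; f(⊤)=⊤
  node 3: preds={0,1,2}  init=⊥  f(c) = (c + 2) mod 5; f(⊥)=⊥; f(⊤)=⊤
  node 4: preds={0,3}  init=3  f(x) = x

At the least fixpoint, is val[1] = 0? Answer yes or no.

Iteration log — 8 steps:
  step 1. node 0  ⊔preds=⊥  new=⊤  old=4  +wl: 
  step 2. node 1  ⊔preds=⊤  new=⊤  old=⊥  +wl: 0
  step 3. node 2  ⊔preds=⊤  new=⊤  old=⊥  +wl: 1
  step 4. node 3  ⊔preds=⊤  new=⊤  old=⊥  +wl: 2
  step 5. node 4  ⊔preds=⊤  new=⊤  old=3  +wl: 
  step 6. node 0  ⊔preds=⊤  new=⊤  stable
  step 7. node 1  ⊔preds=⊤  new=⊤  stable
  step 8. node 2  ⊔preds=⊤  new=⊤  stable

Least fixpoint reached:
  node 0: ⊤
  node 1: ⊤
  node 2: ⊤
  node 3: ⊤
  node 4: ⊤

no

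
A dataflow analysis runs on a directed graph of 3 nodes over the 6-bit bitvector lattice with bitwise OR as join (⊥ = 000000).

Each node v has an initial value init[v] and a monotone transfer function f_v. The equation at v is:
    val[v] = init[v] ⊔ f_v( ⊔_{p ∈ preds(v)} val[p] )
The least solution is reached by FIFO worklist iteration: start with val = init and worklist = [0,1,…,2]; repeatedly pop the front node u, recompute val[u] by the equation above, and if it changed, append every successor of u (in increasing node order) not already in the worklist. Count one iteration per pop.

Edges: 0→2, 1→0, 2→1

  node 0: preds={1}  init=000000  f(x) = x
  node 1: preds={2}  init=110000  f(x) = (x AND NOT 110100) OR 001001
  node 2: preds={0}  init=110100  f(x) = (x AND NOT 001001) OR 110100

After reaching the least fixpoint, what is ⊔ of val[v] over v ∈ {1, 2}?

111101

Iteration log — 5 steps:
  step 1. node 0  ⊔preds=110000  new=110000  old=000000  +wl: 
  step 2. node 1  ⊔preds=110100  new=111001  old=110000  +wl: 0
  step 3. node 2  ⊔preds=110000  new=110100  stable
  step 4. node 0  ⊔preds=111001  new=111001  old=110000  +wl: 2
  step 5. node 2  ⊔preds=111001  new=110100  stable

Least fixpoint reached:
  node 0: 111001
  node 1: 111001
  node 2: 110100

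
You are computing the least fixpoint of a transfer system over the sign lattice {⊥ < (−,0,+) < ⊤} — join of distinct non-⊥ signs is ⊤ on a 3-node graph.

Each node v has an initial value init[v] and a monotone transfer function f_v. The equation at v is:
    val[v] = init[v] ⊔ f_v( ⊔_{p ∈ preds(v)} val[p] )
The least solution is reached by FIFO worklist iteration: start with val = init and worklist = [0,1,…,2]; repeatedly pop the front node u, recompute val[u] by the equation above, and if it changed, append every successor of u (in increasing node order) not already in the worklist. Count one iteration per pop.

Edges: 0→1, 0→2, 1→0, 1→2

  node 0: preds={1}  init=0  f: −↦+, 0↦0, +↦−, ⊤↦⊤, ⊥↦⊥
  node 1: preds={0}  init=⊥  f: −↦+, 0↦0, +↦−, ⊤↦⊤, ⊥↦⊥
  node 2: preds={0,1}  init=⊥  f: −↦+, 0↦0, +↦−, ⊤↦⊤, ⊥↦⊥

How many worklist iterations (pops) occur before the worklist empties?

4

Worklist (4 pops):
  #1 pop 0: in=⊥ → 0 (no change)
  #2 pop 1: in=0 → 0 (was ⊥); enqueue [0]
  #3 pop 2: in=0 → 0 (was ⊥); enqueue []
  #4 pop 0: in=0 → 0 (no change)

Fixpoint:
  val[0] = 0
  val[1] = 0
  val[2] = 0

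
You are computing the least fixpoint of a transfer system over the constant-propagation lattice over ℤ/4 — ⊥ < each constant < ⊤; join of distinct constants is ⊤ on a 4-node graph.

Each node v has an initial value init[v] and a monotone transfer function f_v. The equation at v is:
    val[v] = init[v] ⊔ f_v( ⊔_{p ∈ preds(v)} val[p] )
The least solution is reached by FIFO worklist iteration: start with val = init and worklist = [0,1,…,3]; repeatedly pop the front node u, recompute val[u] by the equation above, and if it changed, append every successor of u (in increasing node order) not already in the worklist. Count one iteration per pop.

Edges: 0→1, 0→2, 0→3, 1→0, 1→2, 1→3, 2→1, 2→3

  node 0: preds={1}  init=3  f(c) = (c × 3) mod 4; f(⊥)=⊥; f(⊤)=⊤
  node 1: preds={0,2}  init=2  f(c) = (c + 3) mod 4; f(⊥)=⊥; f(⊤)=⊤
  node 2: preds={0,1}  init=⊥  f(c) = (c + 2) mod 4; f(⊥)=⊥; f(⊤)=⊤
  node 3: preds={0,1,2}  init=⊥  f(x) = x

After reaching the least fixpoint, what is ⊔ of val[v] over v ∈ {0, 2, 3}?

Worklist (6 pops):
  #1 pop 0: in=2 → ⊤ (was 3); enqueue []
  #2 pop 1: in=⊤ → ⊤ (was 2); enqueue [0]
  #3 pop 2: in=⊤ → ⊤ (was ⊥); enqueue [1]
  #4 pop 3: in=⊤ → ⊤ (was ⊥); enqueue []
  #5 pop 0: in=⊤ → ⊤ (no change)
  #6 pop 1: in=⊤ → ⊤ (no change)

Fixpoint:
  val[0] = ⊤
  val[1] = ⊤
  val[2] = ⊤
  val[3] = ⊤

⊤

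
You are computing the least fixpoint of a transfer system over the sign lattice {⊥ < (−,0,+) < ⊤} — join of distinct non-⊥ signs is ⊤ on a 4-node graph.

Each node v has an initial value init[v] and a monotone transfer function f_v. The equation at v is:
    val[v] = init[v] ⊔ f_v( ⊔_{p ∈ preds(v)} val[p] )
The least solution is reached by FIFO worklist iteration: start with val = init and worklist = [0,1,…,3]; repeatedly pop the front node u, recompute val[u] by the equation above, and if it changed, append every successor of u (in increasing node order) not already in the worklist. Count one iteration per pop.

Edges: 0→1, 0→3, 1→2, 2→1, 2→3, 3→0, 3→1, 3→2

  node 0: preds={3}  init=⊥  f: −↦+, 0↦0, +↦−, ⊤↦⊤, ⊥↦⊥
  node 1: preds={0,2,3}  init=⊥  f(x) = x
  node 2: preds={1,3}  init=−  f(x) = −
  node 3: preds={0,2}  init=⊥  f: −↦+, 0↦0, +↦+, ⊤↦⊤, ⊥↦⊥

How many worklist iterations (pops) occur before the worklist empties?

8

Trace (8 dequeues):
  [1] u=0 | in ⊥ | out ⊥ | ==
  [2] u=1 | in − | out − | prev ⊥ | push {}
  [3] u=2 | in − | out − | ==
  [4] u=3 | in − | out + | prev ⊥ | push {0,1,2}
  [5] u=0 | in + | out − | prev ⊥ | push {3}
  [6] u=1 | in ⊤ | out ⊤ | prev − | push {}
  [7] u=2 | in ⊤ | out − | ==
  [8] u=3 | in − | out + | ==

Converged values:
  [0] −
  [1] ⊤
  [2] −
  [3] +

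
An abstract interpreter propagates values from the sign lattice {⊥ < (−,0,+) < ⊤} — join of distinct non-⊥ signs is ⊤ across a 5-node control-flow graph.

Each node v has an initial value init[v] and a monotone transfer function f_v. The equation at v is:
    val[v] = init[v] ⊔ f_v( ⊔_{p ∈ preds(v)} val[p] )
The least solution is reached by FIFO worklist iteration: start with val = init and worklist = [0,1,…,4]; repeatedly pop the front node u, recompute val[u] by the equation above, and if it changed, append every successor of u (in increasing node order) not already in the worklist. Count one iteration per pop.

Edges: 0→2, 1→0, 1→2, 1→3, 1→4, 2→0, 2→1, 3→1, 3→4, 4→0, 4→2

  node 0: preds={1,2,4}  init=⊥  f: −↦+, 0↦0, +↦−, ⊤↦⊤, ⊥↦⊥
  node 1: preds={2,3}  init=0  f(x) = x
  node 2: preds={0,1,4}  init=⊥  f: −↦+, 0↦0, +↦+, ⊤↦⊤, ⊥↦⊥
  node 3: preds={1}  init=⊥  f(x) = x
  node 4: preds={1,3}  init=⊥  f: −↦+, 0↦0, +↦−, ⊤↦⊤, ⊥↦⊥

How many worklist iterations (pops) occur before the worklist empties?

8

Worklist (8 pops):
  #1 pop 0: in=0 → 0 (was ⊥); enqueue []
  #2 pop 1: in=⊥ → 0 (no change)
  #3 pop 2: in=0 → 0 (was ⊥); enqueue [0,1]
  #4 pop 3: in=0 → 0 (was ⊥); enqueue []
  #5 pop 4: in=0 → 0 (was ⊥); enqueue [2]
  #6 pop 0: in=0 → 0 (no change)
  #7 pop 1: in=0 → 0 (no change)
  #8 pop 2: in=0 → 0 (no change)

Fixpoint:
  val[0] = 0
  val[1] = 0
  val[2] = 0
  val[3] = 0
  val[4] = 0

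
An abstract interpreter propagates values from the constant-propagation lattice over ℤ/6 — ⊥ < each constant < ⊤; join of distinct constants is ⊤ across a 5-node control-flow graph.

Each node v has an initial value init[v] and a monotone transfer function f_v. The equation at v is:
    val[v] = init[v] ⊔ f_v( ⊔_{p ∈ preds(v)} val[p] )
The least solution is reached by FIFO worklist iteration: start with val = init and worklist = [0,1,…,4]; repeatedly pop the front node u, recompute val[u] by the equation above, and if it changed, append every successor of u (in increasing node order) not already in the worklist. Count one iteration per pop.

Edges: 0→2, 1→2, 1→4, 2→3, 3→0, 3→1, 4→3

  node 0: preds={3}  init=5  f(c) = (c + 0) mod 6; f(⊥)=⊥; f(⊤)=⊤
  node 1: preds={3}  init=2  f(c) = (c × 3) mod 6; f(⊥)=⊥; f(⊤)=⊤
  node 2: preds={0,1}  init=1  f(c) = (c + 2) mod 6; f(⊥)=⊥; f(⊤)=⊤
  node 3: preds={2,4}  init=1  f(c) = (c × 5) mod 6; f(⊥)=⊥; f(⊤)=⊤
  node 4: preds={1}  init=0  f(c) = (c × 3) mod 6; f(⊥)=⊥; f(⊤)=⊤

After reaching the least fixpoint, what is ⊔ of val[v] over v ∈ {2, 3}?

⊤

Worklist (8 pops):
  #1 pop 0: in=1 → ⊤ (was 5); enqueue []
  #2 pop 1: in=1 → ⊤ (was 2); enqueue []
  #3 pop 2: in=⊤ → ⊤ (was 1); enqueue []
  #4 pop 3: in=⊤ → ⊤ (was 1); enqueue [0,1]
  #5 pop 4: in=⊤ → ⊤ (was 0); enqueue [3]
  #6 pop 0: in=⊤ → ⊤ (no change)
  #7 pop 1: in=⊤ → ⊤ (no change)
  #8 pop 3: in=⊤ → ⊤ (no change)

Fixpoint:
  val[0] = ⊤
  val[1] = ⊤
  val[2] = ⊤
  val[3] = ⊤
  val[4] = ⊤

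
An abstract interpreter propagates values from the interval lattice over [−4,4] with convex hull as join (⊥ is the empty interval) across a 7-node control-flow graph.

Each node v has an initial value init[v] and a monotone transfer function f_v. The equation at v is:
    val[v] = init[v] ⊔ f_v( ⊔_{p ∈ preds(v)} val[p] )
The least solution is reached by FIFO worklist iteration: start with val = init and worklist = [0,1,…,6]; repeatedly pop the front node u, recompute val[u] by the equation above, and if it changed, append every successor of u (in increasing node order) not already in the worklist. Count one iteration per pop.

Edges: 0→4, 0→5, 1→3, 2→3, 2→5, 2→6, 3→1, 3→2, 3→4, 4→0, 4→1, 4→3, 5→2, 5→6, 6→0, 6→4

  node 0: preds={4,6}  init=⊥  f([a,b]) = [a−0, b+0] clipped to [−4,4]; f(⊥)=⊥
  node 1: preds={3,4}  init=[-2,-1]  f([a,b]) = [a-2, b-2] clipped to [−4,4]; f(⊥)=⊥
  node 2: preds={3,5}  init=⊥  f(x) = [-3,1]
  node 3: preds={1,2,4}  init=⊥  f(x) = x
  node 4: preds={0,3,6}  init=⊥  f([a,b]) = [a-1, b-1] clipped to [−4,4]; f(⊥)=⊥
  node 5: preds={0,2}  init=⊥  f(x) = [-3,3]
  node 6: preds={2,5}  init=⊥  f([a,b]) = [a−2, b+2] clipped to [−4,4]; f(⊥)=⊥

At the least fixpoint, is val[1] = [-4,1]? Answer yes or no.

yes

Trace (20 dequeues):
  [1] u=0 | in ⊥ | out ⊥ | ==
  [2] u=1 | in ⊥ | out [-2,-1] | ==
  [3] u=2 | in ⊥ | out [-3,1] | prev ⊥ | push {}
  [4] u=3 | in [-3,1] | out [-3,1] | prev ⊥ | push {1,2}
  [5] u=4 | in [-3,1] | out [-4,0] | prev ⊥ | push {0,3}
  [6] u=5 | in [-3,1] | out [-3,3] | prev ⊥ | push {}
  [7] u=6 | in [-3,3] | out [-4,4] | prev ⊥ | push {4}
  [8] u=1 | in [-4,1] | out [-4,-1] | prev [-2,-1] | push {}
  [9] u=2 | in [-3,3] | out [-3,1] | ==
  [10] u=0 | in [-4,4] | out [-4,4] | prev ⊥ | push {5}
  [11] u=3 | in [-4,1] | out [-4,1] | prev [-3,1] | push {1,2}
  [12] u=4 | in [-4,4] | out [-4,3] | prev [-4,0] | push {0,3}
  [13] u=5 | in [-4,4] | out [-3,3] | ==
  [14] u=1 | in [-4,3] | out [-4,1] | prev [-4,-1] | push {}
  [15] u=2 | in [-4,3] | out [-3,1] | ==
  [16] u=0 | in [-4,4] | out [-4,4] | ==
  [17] u=3 | in [-4,3] | out [-4,3] | prev [-4,1] | push {1,2,4}
  [18] u=1 | in [-4,3] | out [-4,1] | ==
  [19] u=2 | in [-4,3] | out [-3,1] | ==
  [20] u=4 | in [-4,4] | out [-4,3] | ==

Converged values:
  [0] [-4,4]
  [1] [-4,1]
  [2] [-3,1]
  [3] [-4,3]
  [4] [-4,3]
  [5] [-3,3]
  [6] [-4,4]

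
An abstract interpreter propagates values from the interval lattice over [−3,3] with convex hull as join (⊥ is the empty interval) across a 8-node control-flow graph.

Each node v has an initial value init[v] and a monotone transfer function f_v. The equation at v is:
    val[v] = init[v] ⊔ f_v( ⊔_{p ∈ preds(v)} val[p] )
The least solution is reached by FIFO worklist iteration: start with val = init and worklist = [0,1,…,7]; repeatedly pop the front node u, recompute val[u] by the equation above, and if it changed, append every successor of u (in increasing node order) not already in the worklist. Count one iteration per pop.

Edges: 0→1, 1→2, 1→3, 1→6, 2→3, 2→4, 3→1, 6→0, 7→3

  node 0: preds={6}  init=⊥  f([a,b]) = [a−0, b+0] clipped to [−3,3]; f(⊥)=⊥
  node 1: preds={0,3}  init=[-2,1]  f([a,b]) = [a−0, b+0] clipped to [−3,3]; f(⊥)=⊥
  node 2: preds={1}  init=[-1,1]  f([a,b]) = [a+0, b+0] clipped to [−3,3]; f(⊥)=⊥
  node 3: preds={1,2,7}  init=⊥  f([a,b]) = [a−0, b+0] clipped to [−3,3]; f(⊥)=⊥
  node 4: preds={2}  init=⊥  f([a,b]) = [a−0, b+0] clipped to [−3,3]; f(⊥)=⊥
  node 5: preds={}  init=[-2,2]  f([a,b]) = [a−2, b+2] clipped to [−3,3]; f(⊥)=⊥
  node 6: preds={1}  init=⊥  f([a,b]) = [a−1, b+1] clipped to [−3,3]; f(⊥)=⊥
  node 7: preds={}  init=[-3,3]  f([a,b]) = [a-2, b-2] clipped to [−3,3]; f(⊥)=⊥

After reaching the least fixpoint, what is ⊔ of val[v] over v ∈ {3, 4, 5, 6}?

Worklist (17 pops):
  #1 pop 0: in=⊥ → ⊥ (no change)
  #2 pop 1: in=⊥ → [-2,1] (no change)
  #3 pop 2: in=[-2,1] → [-2,1] (was [-1,1]); enqueue []
  #4 pop 3: in=[-3,3] → [-3,3] (was ⊥); enqueue [1]
  #5 pop 4: in=[-2,1] → [-2,1] (was ⊥); enqueue []
  #6 pop 5: in=⊥ → [-2,2] (no change)
  #7 pop 6: in=[-2,1] → [-3,2] (was ⊥); enqueue [0]
  #8 pop 7: in=⊥ → [-3,3] (no change)
  #9 pop 1: in=[-3,3] → [-3,3] (was [-2,1]); enqueue [2,3,6]
  #10 pop 0: in=[-3,2] → [-3,2] (was ⊥); enqueue [1]
  #11 pop 2: in=[-3,3] → [-3,3] (was [-2,1]); enqueue [4]
  #12 pop 3: in=[-3,3] → [-3,3] (no change)
  #13 pop 6: in=[-3,3] → [-3,3] (was [-3,2]); enqueue [0]
  #14 pop 1: in=[-3,3] → [-3,3] (no change)
  #15 pop 4: in=[-3,3] → [-3,3] (was [-2,1]); enqueue []
  #16 pop 0: in=[-3,3] → [-3,3] (was [-3,2]); enqueue [1]
  #17 pop 1: in=[-3,3] → [-3,3] (no change)

Fixpoint:
  val[0] = [-3,3]
  val[1] = [-3,3]
  val[2] = [-3,3]
  val[3] = [-3,3]
  val[4] = [-3,3]
  val[5] = [-2,2]
  val[6] = [-3,3]
  val[7] = [-3,3]

[-3,3]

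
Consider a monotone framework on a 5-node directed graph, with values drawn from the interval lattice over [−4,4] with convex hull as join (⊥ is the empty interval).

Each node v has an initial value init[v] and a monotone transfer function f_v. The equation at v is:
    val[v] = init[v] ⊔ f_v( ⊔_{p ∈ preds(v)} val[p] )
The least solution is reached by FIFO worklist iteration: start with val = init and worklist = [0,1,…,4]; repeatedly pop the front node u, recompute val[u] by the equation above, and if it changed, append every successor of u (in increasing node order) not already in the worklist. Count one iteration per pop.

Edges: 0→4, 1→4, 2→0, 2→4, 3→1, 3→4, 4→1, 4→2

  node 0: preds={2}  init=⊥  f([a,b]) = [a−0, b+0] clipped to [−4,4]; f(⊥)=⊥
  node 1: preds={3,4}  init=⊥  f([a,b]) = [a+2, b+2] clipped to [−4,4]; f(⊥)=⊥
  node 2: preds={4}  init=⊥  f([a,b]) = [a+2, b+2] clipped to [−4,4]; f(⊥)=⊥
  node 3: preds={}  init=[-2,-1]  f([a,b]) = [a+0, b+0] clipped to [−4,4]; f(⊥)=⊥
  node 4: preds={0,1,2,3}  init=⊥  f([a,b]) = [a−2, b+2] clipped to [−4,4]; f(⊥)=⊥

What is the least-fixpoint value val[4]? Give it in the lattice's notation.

Iteration log — 12 steps:
  step 1. node 0  ⊔preds=⊥  new=⊥  stable
  step 2. node 1  ⊔preds=[-2,-1]  new=[0,1]  old=⊥  +wl: 
  step 3. node 2  ⊔preds=⊥  new=⊥  stable
  step 4. node 3  ⊔preds=⊥  new=[-2,-1]  stable
  step 5. node 4  ⊔preds=[-2,1]  new=[-4,3]  old=⊥  +wl: 1,2
  step 6. node 1  ⊔preds=[-4,3]  new=[-2,4]  old=[0,1]  +wl: 4
  step 7. node 2  ⊔preds=[-4,3]  new=[-2,4]  old=⊥  +wl: 0
  step 8. node 4  ⊔preds=[-2,4]  new=[-4,4]  old=[-4,3]  +wl: 1,2
  step 9. node 0  ⊔preds=[-2,4]  new=[-2,4]  old=⊥  +wl: 4
  step 10. node 1  ⊔preds=[-4,4]  new=[-2,4]  stable
  step 11. node 2  ⊔preds=[-4,4]  new=[-2,4]  stable
  step 12. node 4  ⊔preds=[-2,4]  new=[-4,4]  stable

Least fixpoint reached:
  node 0: [-2,4]
  node 1: [-2,4]
  node 2: [-2,4]
  node 3: [-2,-1]
  node 4: [-4,4]

[-4,4]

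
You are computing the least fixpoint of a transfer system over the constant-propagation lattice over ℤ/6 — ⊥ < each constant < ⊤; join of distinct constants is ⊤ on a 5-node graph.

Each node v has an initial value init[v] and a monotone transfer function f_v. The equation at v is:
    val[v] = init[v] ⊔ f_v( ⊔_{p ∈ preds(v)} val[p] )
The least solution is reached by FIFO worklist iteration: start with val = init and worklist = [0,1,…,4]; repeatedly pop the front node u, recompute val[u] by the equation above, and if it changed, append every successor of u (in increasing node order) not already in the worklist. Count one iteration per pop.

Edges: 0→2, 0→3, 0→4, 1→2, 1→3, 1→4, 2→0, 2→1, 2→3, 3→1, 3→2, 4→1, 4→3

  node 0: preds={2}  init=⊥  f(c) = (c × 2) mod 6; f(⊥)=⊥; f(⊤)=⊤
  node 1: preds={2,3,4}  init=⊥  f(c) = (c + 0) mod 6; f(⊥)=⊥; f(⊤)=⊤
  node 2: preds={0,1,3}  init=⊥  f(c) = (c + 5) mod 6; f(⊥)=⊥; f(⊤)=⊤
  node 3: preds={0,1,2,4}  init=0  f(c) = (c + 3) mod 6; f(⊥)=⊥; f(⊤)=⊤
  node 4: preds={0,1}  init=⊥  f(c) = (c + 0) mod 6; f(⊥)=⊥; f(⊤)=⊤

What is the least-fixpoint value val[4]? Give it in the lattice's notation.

Worklist (15 pops):
  #1 pop 0: in=⊥ → ⊥ (no change)
  #2 pop 1: in=0 → 0 (was ⊥); enqueue []
  #3 pop 2: in=0 → 5 (was ⊥); enqueue [0,1]
  #4 pop 3: in=⊤ → ⊤ (was 0); enqueue [2]
  #5 pop 4: in=0 → 0 (was ⊥); enqueue [3]
  #6 pop 0: in=5 → 4 (was ⊥); enqueue [4]
  #7 pop 1: in=⊤ → ⊤ (was 0); enqueue []
  #8 pop 2: in=⊤ → ⊤ (was 5); enqueue [0,1]
  #9 pop 3: in=⊤ → ⊤ (no change)
  #10 pop 4: in=⊤ → ⊤ (was 0); enqueue [3]
  #11 pop 0: in=⊤ → ⊤ (was 4); enqueue [2,4]
  #12 pop 1: in=⊤ → ⊤ (no change)
  #13 pop 3: in=⊤ → ⊤ (no change)
  #14 pop 2: in=⊤ → ⊤ (no change)
  #15 pop 4: in=⊤ → ⊤ (no change)

Fixpoint:
  val[0] = ⊤
  val[1] = ⊤
  val[2] = ⊤
  val[3] = ⊤
  val[4] = ⊤

⊤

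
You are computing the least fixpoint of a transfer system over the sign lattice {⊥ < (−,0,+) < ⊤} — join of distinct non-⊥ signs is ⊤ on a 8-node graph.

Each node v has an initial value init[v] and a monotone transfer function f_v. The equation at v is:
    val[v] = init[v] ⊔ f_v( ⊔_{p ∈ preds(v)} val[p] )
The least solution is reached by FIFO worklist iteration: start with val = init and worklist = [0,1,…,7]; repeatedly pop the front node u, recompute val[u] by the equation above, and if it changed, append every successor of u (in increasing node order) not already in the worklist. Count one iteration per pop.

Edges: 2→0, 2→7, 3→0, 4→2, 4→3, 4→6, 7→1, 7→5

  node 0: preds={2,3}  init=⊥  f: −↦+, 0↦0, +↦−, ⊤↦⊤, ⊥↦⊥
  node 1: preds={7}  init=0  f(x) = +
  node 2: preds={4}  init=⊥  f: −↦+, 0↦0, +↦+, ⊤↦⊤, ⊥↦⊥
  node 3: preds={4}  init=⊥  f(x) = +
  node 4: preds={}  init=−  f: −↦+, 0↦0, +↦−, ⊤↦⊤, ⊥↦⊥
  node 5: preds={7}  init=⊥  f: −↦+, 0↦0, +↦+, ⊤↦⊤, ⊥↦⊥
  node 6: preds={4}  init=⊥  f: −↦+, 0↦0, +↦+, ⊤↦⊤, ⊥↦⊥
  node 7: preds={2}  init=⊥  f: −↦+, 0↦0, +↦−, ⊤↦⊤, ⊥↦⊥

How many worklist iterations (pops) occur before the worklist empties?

11

Worklist (11 pops):
  #1 pop 0: in=⊥ → ⊥ (no change)
  #2 pop 1: in=⊥ → ⊤ (was 0); enqueue []
  #3 pop 2: in=− → + (was ⊥); enqueue [0]
  #4 pop 3: in=− → + (was ⊥); enqueue []
  #5 pop 4: in=⊥ → − (no change)
  #6 pop 5: in=⊥ → ⊥ (no change)
  #7 pop 6: in=− → + (was ⊥); enqueue []
  #8 pop 7: in=+ → − (was ⊥); enqueue [1,5]
  #9 pop 0: in=+ → − (was ⊥); enqueue []
  #10 pop 1: in=− → ⊤ (no change)
  #11 pop 5: in=− → + (was ⊥); enqueue []

Fixpoint:
  val[0] = −
  val[1] = ⊤
  val[2] = +
  val[3] = +
  val[4] = −
  val[5] = +
  val[6] = +
  val[7] = −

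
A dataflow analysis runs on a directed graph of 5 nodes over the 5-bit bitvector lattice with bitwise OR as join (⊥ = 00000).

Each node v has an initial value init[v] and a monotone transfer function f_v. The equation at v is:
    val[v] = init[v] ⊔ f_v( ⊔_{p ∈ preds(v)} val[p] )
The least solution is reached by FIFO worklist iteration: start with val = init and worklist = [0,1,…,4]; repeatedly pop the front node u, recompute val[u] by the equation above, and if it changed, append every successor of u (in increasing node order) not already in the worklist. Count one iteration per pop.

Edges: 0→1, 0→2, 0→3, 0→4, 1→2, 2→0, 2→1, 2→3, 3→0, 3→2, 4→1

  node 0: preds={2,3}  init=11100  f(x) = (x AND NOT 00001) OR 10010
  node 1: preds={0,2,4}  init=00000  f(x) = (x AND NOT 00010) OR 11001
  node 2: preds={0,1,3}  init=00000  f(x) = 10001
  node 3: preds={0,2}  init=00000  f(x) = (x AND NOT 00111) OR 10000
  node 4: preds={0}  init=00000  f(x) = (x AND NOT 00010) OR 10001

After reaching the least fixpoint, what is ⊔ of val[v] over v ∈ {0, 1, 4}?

Worklist (8 pops):
  #1 pop 0: in=00000 → 11110 (was 11100); enqueue []
  #2 pop 1: in=11110 → 11101 (was 00000); enqueue []
  #3 pop 2: in=11111 → 10001 (was 00000); enqueue [0,1]
  #4 pop 3: in=11111 → 11000 (was 00000); enqueue [2]
  #5 pop 4: in=11110 → 11101 (was 00000); enqueue []
  #6 pop 0: in=11001 → 11110 (no change)
  #7 pop 1: in=11111 → 11101 (no change)
  #8 pop 2: in=11111 → 10001 (no change)

Fixpoint:
  val[0] = 11110
  val[1] = 11101
  val[2] = 10001
  val[3] = 11000
  val[4] = 11101

11111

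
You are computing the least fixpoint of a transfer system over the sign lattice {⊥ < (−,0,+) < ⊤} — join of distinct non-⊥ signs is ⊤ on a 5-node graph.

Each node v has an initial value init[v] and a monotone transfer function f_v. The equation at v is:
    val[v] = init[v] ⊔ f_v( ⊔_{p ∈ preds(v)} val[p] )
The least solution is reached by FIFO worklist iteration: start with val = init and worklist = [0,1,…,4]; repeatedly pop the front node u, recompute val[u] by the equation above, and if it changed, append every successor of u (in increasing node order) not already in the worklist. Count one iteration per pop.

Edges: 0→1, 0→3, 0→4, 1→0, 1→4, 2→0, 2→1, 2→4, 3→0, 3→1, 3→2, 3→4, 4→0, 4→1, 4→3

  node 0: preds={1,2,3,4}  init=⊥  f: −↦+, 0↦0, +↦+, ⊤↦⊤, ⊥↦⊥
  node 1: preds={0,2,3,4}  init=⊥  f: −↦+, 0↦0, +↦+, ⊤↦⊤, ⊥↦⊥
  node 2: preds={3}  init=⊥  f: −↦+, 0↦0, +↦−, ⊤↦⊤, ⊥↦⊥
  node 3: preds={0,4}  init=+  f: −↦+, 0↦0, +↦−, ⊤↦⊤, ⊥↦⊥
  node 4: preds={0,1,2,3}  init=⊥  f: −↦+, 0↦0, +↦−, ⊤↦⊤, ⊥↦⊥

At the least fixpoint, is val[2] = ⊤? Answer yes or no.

Trace (12 dequeues):
  [1] u=0 | in + | out + | prev ⊥ | push {}
  [2] u=1 | in + | out + | prev ⊥ | push {0}
  [3] u=2 | in + | out − | prev ⊥ | push {1}
  [4] u=3 | in + | out ⊤ | prev + | push {2}
  [5] u=4 | in ⊤ | out ⊤ | prev ⊥ | push {3}
  [6] u=0 | in ⊤ | out ⊤ | prev + | push {4}
  [7] u=1 | in ⊤ | out ⊤ | prev + | push {0}
  [8] u=2 | in ⊤ | out ⊤ | prev − | push {1}
  [9] u=3 | in ⊤ | out ⊤ | ==
  [10] u=4 | in ⊤ | out ⊤ | ==
  [11] u=0 | in ⊤ | out ⊤ | ==
  [12] u=1 | in ⊤ | out ⊤ | ==

Converged values:
  [0] ⊤
  [1] ⊤
  [2] ⊤
  [3] ⊤
  [4] ⊤

yes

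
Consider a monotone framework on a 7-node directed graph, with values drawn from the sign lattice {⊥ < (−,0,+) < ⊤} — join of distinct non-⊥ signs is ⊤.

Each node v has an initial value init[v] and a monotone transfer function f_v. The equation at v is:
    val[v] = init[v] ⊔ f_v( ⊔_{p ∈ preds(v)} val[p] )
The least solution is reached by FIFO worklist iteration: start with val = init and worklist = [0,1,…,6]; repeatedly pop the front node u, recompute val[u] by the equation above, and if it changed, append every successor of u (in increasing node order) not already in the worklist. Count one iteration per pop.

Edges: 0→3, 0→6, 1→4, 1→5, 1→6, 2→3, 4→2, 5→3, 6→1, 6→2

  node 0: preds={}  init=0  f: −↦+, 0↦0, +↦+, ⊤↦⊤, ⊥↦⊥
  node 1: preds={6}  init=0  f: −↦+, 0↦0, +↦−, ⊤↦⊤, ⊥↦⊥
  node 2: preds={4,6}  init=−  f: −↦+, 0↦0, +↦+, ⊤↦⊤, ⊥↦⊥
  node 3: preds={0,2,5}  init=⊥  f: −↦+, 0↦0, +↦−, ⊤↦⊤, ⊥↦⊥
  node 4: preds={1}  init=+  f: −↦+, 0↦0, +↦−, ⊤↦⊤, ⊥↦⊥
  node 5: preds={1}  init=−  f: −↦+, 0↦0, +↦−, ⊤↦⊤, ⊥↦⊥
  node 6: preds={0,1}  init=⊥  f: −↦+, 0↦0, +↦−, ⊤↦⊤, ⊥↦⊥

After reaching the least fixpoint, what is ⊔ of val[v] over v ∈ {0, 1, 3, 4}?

Trace (10 dequeues):
  [1] u=0 | in ⊥ | out 0 | ==
  [2] u=1 | in ⊥ | out 0 | ==
  [3] u=2 | in + | out ⊤ | prev − | push {}
  [4] u=3 | in ⊤ | out ⊤ | prev ⊥ | push {}
  [5] u=4 | in 0 | out ⊤ | prev + | push {2}
  [6] u=5 | in 0 | out ⊤ | prev − | push {3}
  [7] u=6 | in 0 | out 0 | prev ⊥ | push {1}
  [8] u=2 | in ⊤ | out ⊤ | ==
  [9] u=3 | in ⊤ | out ⊤ | ==
  [10] u=1 | in 0 | out 0 | ==

Converged values:
  [0] 0
  [1] 0
  [2] ⊤
  [3] ⊤
  [4] ⊤
  [5] ⊤
  [6] 0

⊤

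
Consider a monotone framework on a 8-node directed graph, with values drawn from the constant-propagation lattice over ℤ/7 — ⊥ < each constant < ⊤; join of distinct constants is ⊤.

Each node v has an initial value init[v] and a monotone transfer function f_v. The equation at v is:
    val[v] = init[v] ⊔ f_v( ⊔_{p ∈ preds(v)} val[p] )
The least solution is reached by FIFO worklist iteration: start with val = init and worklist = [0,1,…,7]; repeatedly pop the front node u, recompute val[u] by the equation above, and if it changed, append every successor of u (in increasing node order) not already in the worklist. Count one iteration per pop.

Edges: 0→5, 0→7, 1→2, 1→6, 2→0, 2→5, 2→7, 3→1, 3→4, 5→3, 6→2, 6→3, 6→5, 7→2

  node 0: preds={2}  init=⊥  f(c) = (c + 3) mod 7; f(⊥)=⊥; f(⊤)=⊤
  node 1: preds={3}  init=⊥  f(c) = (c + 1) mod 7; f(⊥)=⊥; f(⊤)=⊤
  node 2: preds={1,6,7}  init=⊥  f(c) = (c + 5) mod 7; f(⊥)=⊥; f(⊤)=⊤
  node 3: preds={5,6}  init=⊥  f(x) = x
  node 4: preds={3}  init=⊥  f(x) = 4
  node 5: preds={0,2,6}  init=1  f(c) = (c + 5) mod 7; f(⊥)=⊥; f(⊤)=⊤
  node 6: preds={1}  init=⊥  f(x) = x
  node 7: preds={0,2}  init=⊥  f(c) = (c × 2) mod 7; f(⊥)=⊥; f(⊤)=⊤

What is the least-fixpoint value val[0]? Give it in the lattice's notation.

Iteration log — 26 steps:
  step 1. node 0  ⊔preds=⊥  new=⊥  stable
  step 2. node 1  ⊔preds=⊥  new=⊥  stable
  step 3. node 2  ⊔preds=⊥  new=⊥  stable
  step 4. node 3  ⊔preds=1  new=1  old=⊥  +wl: 1
  step 5. node 4  ⊔preds=1  new=4  old=⊥  +wl: 
  step 6. node 5  ⊔preds=⊥  new=1  stable
  step 7. node 6  ⊔preds=⊥  new=⊥  stable
  step 8. node 7  ⊔preds=⊥  new=⊥  stable
  step 9. node 1  ⊔preds=1  new=2  old=⊥  +wl: 2,6
  step 10. node 2  ⊔preds=2  new=0  old=⊥  +wl: 0,5,7
  step 11. node 6  ⊔preds=2  new=2  old=⊥  +wl: 2,3
  step 12. node 0  ⊔preds=0  new=3  old=⊥  +wl: 
  step 13. node 5  ⊔preds=⊤  new=⊤  old=1  +wl: 
  step 14. node 7  ⊔preds=⊤  new=⊤  old=⊥  +wl: 
  step 15. node 2  ⊔preds=⊤  new=⊤  old=0  +wl: 0,5,7
  step 16. node 3  ⊔preds=⊤  new=⊤  old=1  +wl: 1,4
  step 17. node 0  ⊔preds=⊤  new=⊤  old=3  +wl: 
  step 18. node 5  ⊔preds=⊤  new=⊤  stable
  step 19. node 7  ⊔preds=⊤  new=⊤  stable
  step 20. node 1  ⊔preds=⊤  new=⊤  old=2  +wl: 2,6
  step 21. node 4  ⊔preds=⊤  new=4  stable
  step 22. node 2  ⊔preds=⊤  new=⊤  stable
  step 23. node 6  ⊔preds=⊤  new=⊤  old=2  +wl: 2,3,5
  step 24. node 2  ⊔preds=⊤  new=⊤  stable
  step 25. node 3  ⊔preds=⊤  new=⊤  stable
  step 26. node 5  ⊔preds=⊤  new=⊤  stable

Least fixpoint reached:
  node 0: ⊤
  node 1: ⊤
  node 2: ⊤
  node 3: ⊤
  node 4: 4
  node 5: ⊤
  node 6: ⊤
  node 7: ⊤

⊤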